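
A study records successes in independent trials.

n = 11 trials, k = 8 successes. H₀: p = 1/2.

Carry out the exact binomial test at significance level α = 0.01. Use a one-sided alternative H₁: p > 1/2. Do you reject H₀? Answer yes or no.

Exact binomial: n=11, k=8, p₀=1/2=0.5000
P(X≥8) from Σ C(n,i)·p₀^i·(1−p₀)^(n−i)
p-value (one-sided, H₁ greater) = 0.11328
At α=0.01: p ≥ α → fail to reject H₀

reject H₀: no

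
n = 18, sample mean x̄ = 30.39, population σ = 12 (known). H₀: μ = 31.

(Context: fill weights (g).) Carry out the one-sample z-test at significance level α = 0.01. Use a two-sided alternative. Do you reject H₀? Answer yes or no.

reject H₀: no

SE = σ/√n = 12/√18 = 2.8284
z = (x̄−μ₀)/SE = (30.39−31)/2.8284 = -0.2157
p-value (two-sided) = 0.82925
At α=0.01: p ≥ α → fail to reject H₀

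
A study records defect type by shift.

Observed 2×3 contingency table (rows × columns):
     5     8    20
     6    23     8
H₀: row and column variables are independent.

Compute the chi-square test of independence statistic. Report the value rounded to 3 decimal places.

test statistic = 12.303

Row totals [33, 37], col totals [11, 31, 28], n=70
χ² = (5−5.19)²/5.19 + (8−14.61)²/14.61 + (20−13.20)²/13.20 + (6−5.81)²/5.81 + (23−16.39)²/16.39 + (8−14.80)²/14.80 = 12.3034
df = 2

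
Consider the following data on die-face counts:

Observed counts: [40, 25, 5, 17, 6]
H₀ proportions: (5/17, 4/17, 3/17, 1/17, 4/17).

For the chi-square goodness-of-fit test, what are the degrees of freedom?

df = k − 1 = 5 − 1 = 4

degrees of freedom = 4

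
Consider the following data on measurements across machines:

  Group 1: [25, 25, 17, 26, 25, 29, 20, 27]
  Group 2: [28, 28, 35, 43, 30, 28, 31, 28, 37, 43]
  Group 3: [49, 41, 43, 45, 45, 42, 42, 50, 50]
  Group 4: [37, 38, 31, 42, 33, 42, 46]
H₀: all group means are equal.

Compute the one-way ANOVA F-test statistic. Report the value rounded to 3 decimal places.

test statistic = 27.819

Group means [24.25, 33.10, 45.22, 38.43], grand mean 35.324
SSB = Σnᵢ(x̄ᵢ−x̄)² = 1979.771; SSW = ΣΣ(x−x̄ᵢ)² = 711.670
MSB = 1979.771/3 = 659.9238; MSW = 711.670/30 = 23.7223
F = MSB/MSW = 27.8187
df = (3, 30)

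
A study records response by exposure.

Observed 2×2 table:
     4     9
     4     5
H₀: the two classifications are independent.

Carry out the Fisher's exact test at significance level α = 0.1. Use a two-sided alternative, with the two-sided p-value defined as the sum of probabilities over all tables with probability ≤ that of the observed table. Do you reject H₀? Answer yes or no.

Margins: r₁=13, r₂=9, c₁=8, c₂=14, n=22
p_obs = C(13,4)·C(9,4)/C(22,8); sum pmf over tables with pmf ≤ p_obs
p-value (two-sided) = 0.66192
At α=0.1: p ≥ α → fail to reject H₀

reject H₀: no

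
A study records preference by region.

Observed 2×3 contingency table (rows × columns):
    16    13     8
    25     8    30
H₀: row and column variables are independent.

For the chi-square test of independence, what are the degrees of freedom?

df = (r−1)(c−1) = (2−1)·(3−1) = 2

degrees of freedom = 2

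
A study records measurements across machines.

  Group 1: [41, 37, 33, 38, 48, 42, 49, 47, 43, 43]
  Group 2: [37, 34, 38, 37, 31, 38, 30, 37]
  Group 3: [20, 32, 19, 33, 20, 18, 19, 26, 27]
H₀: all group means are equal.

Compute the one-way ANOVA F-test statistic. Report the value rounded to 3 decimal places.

test statistic = 33.178

Group means [42.10, 35.25, 23.78], grand mean 33.963
SSB = Σnᵢ(x̄ᵢ−x̄)² = 1609.007; SSW = ΣΣ(x−x̄ᵢ)² = 581.956
MSB = 1609.007/2 = 804.5037; MSW = 581.956/24 = 24.2481
F = MSB/MSW = 33.1779
df = (2, 24)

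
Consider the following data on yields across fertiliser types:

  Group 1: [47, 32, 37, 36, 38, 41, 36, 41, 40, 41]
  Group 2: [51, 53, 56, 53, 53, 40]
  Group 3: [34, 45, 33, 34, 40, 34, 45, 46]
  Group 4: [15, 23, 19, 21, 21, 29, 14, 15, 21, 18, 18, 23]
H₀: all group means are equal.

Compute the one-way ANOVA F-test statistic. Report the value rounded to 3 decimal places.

test statistic = 66.533

Group means [38.90, 51.00, 38.88, 19.75], grand mean 34.528
SSB = Σnᵢ(x̄ᵢ−x̄)² = 4590.947; SSW = ΣΣ(x−x̄ᵢ)² = 736.025
MSB = 4590.947/3 = 1530.3157; MSW = 736.025/32 = 23.0008
F = MSB/MSW = 66.5332
df = (3, 32)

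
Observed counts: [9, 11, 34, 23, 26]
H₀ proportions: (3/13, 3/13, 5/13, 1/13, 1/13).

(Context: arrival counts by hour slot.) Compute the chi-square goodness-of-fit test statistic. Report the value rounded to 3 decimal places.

test statistic = 86.766

n = 103; E_i = n·p_i = [23.77, 23.77, 39.62, 7.92, 7.92]
χ² = (9−23.77)²/23.77 + (11−23.77)²/23.77 + (34−39.62)²/39.62 + (23−7.92)²/7.92 + (26−7.92)²/7.92 = 86.7663
df = 4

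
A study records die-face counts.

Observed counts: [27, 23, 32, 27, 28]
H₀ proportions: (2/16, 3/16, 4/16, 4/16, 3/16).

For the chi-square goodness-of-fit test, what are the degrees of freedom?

df = k − 1 = 5 − 1 = 4

degrees of freedom = 4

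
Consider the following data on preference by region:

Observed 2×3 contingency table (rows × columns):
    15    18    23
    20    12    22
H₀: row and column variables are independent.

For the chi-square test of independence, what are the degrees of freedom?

df = (r−1)(c−1) = (2−1)·(3−1) = 2

degrees of freedom = 2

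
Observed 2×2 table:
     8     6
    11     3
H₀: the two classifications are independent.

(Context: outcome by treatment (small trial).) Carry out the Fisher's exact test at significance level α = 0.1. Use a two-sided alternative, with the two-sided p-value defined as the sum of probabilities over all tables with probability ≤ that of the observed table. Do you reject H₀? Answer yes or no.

Margins: r₁=14, r₂=14, c₁=19, c₂=9, n=28
p_obs = C(14,8)·C(14,11)/C(28,19); sum pmf over tables with pmf ≤ p_obs
p-value (two-sided) = 0.41971
At α=0.1: p ≥ α → fail to reject H₀

reject H₀: no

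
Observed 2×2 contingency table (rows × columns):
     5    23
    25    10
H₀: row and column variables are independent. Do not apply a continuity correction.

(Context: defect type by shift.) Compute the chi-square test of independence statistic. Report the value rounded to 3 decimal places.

test statistic = 17.898

Row totals [28, 35], col totals [30, 33], n=63
χ² = (5−13.33)²/13.33 + (23−14.67)²/14.67 + (25−16.67)²/16.67 + (10−18.33)²/18.33 = 17.8977
df = 1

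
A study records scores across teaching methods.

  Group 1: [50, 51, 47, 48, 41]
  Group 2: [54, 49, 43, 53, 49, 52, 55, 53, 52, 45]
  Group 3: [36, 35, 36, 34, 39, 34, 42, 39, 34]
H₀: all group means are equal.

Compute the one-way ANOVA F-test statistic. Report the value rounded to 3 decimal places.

Group means [47.40, 50.50, 36.56], grand mean 44.625
SSB = Σnᵢ(x̄ᵢ−x̄)² = 969.703; SSW = ΣΣ(x−x̄ᵢ)² = 265.922
MSB = 969.703/2 = 484.8514; MSW = 265.922/21 = 12.6630
F = MSB/MSW = 38.2889
df = (2, 21)

test statistic = 38.289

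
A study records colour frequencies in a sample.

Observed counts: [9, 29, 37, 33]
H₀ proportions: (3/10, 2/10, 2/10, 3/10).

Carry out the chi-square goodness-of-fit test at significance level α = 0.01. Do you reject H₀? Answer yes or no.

reject H₀: yes

n = 108; E_i = n·p_i = [32.40, 21.60, 21.60, 32.40]
χ² = (9−32.40)²/32.40 + (29−21.60)²/21.60 + (37−21.60)²/21.60 + (33−32.40)²/32.40 = 30.4259
df = 3
p-value (upper-tail) = 0.00000
At α=0.01: p < α → reject H₀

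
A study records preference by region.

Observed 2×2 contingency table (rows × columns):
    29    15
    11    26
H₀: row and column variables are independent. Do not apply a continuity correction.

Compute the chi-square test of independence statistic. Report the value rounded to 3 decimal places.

Row totals [44, 37], col totals [40, 41], n=81
χ² = (29−21.73)²/21.73 + (15−22.27)²/22.27 + (11−18.27)²/18.27 + (26−18.73)²/18.73 = 10.5249
df = 1

test statistic = 10.525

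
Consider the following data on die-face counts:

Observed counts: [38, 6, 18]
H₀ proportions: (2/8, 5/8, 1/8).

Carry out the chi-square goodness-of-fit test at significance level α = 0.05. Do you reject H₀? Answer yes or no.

reject H₀: yes

n = 62; E_i = n·p_i = [15.50, 38.75, 7.75]
χ² = (38−15.50)²/15.50 + (6−38.75)²/38.75 + (18−7.75)²/7.75 = 73.8968
df = 2
p-value (upper-tail) = 0.00000
At α=0.05: p < α → reject H₀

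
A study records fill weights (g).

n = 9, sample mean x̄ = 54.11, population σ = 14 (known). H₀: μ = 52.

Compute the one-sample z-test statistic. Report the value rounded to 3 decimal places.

test statistic = 0.452

SE = σ/√n = 14/√9 = 4.6667
z = (x̄−μ₀)/SE = (54.11−52)/4.6667 = 0.4521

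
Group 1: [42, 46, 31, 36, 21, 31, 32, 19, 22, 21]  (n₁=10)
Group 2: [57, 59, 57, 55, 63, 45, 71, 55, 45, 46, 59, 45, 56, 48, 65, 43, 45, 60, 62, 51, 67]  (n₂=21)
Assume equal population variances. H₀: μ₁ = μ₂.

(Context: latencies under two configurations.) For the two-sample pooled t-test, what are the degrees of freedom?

df = n₁ + n₂ − 2 = 10 + 21 − 2 = 29

degrees of freedom = 29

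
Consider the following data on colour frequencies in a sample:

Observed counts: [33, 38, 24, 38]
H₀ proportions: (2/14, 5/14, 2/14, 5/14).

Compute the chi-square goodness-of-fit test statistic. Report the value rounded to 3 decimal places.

test statistic = 15.432

n = 133; E_i = n·p_i = [19.00, 47.50, 19.00, 47.50]
χ² = (33−19.00)²/19.00 + (38−47.50)²/47.50 + (24−19.00)²/19.00 + (38−47.50)²/47.50 = 15.4316
df = 3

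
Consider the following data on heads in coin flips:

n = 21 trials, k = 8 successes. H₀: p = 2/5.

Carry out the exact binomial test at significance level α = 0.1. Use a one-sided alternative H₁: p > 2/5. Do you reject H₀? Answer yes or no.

reject H₀: no

Exact binomial: n=21, k=8, p₀=2/5=0.4000
P(X≥8) from Σ C(n,i)·p₀^i·(1−p₀)^(n−i)
p-value (one-sided, H₁ greater) = 0.65046
At α=0.1: p ≥ α → fail to reject H₀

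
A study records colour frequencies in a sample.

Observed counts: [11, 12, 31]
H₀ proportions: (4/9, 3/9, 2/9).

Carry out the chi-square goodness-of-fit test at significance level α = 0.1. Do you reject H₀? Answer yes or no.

reject H₀: yes

n = 54; E_i = n·p_i = [24.00, 18.00, 12.00]
χ² = (11−24.00)²/24.00 + (12−18.00)²/18.00 + (31−12.00)²/12.00 = 39.1250
df = 2
p-value (upper-tail) = 0.00000
At α=0.1: p < α → reject H₀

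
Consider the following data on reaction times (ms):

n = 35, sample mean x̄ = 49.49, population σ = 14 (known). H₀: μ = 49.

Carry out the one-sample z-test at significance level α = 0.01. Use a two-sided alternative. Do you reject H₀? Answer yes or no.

SE = σ/√n = 14/√35 = 2.3664
z = (x̄−μ₀)/SE = (49.49−49)/2.3664 = 0.2071
p-value (two-sided) = 0.83596
At α=0.01: p ≥ α → fail to reject H₀

reject H₀: no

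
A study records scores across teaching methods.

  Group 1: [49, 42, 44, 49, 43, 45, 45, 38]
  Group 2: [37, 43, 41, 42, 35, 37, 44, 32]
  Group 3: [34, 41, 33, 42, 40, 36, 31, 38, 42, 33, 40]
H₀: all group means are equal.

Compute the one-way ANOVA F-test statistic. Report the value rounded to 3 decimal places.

Group means [44.38, 38.88, 37.27], grand mean 39.852
SSB = Σnᵢ(x̄ᵢ−x̄)² = 244.476; SSW = ΣΣ(x−x̄ᵢ)² = 380.932
MSB = 244.476/2 = 122.2378; MSW = 380.932/24 = 15.8722
F = MSB/MSW = 7.7014
df = (2, 24)

test statistic = 7.701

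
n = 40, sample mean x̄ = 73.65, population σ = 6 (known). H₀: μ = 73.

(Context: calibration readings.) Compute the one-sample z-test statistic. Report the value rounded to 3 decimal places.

test statistic = 0.685

SE = σ/√n = 6/√40 = 0.9487
z = (x̄−μ₀)/SE = (73.65−73)/0.9487 = 0.6852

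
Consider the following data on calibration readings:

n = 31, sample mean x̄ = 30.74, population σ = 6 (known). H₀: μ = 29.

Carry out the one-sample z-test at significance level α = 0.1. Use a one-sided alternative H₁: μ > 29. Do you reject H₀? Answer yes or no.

SE = σ/√n = 6/√31 = 1.0776
z = (x̄−μ₀)/SE = (30.74−29)/1.0776 = 1.6147
p-value (one-sided, H₁ greater) = 0.05319
At α=0.1: p < α → reject H₀

reject H₀: yes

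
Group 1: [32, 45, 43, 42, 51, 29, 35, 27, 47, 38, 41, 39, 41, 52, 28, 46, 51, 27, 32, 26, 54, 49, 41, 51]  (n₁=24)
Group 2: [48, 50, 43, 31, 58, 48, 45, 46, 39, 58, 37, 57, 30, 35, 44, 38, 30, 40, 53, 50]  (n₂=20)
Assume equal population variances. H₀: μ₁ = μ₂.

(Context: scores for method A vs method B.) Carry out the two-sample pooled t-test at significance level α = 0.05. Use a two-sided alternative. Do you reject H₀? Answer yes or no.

x̄₁=40.292, s₁=9.005, n₁=24
x̄₂=44.000, s₂=8.944, n₂=20
s_p² = [23·9.005² + 19·8.944²]/42 = 80.5942
SE = √(s_p²·(1/24+1/20)) = 2.7181
t = (40.292−44.000)/2.7181 = -1.3643
df = 42
p-value (two-sided) = 0.17973
At α=0.05: p ≥ α → fail to reject H₀

reject H₀: no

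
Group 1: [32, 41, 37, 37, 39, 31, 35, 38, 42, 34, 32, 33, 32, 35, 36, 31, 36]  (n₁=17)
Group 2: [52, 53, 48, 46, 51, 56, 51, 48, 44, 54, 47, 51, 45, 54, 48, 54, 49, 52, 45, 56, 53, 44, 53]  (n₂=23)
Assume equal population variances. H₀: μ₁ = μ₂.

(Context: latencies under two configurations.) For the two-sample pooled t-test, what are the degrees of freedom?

degrees of freedom = 38

df = n₁ + n₂ − 2 = 17 + 23 − 2 = 38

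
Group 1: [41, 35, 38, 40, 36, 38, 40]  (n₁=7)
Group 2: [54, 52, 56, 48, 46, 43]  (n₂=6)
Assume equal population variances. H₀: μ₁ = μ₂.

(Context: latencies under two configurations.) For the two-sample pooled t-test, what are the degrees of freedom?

df = n₁ + n₂ − 2 = 7 + 6 − 2 = 11

degrees of freedom = 11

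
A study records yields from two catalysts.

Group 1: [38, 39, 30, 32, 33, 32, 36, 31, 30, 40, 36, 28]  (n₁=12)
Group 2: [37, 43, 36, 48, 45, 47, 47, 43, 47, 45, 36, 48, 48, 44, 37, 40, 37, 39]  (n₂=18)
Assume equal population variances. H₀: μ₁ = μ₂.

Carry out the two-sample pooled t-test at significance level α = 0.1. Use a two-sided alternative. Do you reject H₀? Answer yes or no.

x̄₁=33.750, s₁=3.934, n₁=12
x̄₂=42.611, s₂=4.604, n₂=18
s_p² = [11·3.934² + 17·4.604²]/28 = 18.9474
SE = √(s_p²·(1/12+1/18)) = 1.6222
t = (33.750−42.611)/1.6222 = -5.4623
df = 28
p-value (two-sided) = 0.00001
At α=0.1: p < α → reject H₀

reject H₀: yes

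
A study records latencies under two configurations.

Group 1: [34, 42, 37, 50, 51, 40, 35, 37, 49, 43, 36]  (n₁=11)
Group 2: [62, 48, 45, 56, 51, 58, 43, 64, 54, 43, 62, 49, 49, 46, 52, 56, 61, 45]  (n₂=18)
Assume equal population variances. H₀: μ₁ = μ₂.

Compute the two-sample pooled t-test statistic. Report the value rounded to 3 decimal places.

test statistic = -4.349

x̄₁=41.273, s₁=6.262, n₁=11
x̄₂=52.444, s₂=6.964, n₂=18
s_p² = [10·6.262² + 17·6.964²]/27 = 45.0602
SE = √(s_p²·(1/11+1/18)) = 2.5690
t = (41.273−52.444)/2.5690 = -4.3487
df = 27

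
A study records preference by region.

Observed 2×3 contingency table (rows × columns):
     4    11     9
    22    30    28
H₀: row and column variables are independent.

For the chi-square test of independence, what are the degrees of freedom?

df = (r−1)(c−1) = (2−1)·(3−1) = 2

degrees of freedom = 2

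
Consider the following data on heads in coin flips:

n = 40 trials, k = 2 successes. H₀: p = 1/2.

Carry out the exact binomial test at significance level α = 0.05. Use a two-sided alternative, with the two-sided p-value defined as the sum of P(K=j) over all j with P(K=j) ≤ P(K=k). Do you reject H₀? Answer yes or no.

Exact binomial: n=40, k=2, p₀=1/2=0.5000
P(X=j) = C(n,j)·p₀^j·(1−p₀)^(n−j); p = Σ P(X=j) over j with P(X=j) ≤ P(X=2)
p-value (two-sided) = 0.00000
At α=0.05: p < α → reject H₀

reject H₀: yes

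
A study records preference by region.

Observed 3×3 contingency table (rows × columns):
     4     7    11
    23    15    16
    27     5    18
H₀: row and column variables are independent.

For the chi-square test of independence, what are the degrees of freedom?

df = (r−1)(c−1) = (3−1)·(3−1) = 4

degrees of freedom = 4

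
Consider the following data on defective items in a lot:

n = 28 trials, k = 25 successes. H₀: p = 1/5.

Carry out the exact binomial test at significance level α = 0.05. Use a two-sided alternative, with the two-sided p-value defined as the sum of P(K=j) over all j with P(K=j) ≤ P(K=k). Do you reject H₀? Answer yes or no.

reject H₀: yes

Exact binomial: n=28, k=25, p₀=1/5=0.2000
P(X=j) = C(n,j)·p₀^j·(1−p₀)^(n−j); p = Σ P(X=j) over j with P(X=j) ≤ P(X=25)
p-value (two-sided) = 0.00000
At α=0.05: p < α → reject H₀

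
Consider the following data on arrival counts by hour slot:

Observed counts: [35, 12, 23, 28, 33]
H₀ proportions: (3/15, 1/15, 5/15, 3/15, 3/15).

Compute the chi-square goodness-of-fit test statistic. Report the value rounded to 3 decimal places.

n = 131; E_i = n·p_i = [26.20, 8.73, 43.67, 26.20, 26.20]
χ² = (35−26.20)²/26.20 + (12−8.73)²/8.73 + (23−43.67)²/43.67 + (28−26.20)²/26.20 + (33−26.20)²/26.20 = 15.8473
df = 4

test statistic = 15.847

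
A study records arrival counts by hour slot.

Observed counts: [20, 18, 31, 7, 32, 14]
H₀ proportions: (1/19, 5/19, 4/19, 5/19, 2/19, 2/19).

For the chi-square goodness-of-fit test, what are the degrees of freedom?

degrees of freedom = 5

df = k − 1 = 6 − 1 = 5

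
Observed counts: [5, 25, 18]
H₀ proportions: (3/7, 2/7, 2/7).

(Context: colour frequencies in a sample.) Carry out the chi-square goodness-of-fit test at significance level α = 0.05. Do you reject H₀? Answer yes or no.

n = 48; E_i = n·p_i = [20.57, 13.71, 13.71]
χ² = (5−20.57)²/20.57 + (25−13.71)²/13.71 + (18−13.71)²/13.71 = 22.4132
df = 2
p-value (upper-tail) = 0.00001
At α=0.05: p < α → reject H₀

reject H₀: yes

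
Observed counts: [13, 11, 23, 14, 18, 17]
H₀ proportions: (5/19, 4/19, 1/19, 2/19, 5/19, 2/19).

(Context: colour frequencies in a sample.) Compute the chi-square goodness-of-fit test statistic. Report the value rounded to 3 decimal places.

test statistic = 82.194

n = 96; E_i = n·p_i = [25.26, 20.21, 5.05, 10.11, 25.26, 10.11]
χ² = (13−25.26)²/25.26 + (11−20.21)²/20.21 + (23−5.05)²/5.05 + (14−10.11)²/10.11 + (18−25.26)²/25.26 + (17−10.11)²/10.11 = 82.1943
df = 5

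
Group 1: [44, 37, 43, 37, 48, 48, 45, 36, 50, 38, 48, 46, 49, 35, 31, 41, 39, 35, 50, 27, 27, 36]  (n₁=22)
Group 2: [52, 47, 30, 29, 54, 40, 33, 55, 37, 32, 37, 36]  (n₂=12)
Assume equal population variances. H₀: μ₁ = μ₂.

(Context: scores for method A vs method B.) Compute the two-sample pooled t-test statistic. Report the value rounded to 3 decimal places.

test statistic = 0.100

x̄₁=40.455, s₁=7.170, n₁=22
x̄₂=40.167, s₂=9.447, n₂=12
s_p² = [21·7.170² + 11·9.447²]/32 = 64.4100
SE = √(s_p²·(1/22+1/12)) = 2.8801
t = (40.455−40.167)/2.8801 = 0.1000
df = 32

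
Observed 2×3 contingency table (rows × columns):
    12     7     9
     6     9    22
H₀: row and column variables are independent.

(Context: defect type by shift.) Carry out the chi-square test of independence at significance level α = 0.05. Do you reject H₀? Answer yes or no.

reject H₀: yes

Row totals [28, 37], col totals [18, 16, 31], n=65
χ² = (12−7.75)²/7.75 + (7−6.89)²/6.89 + (9−13.35)²/13.35 + (6−10.25)²/10.25 + (9−9.11)²/9.11 + (22−17.65)²/17.65 = 6.5816
df = 2
p-value (upper-tail) = 0.03722
At α=0.05: p < α → reject H₀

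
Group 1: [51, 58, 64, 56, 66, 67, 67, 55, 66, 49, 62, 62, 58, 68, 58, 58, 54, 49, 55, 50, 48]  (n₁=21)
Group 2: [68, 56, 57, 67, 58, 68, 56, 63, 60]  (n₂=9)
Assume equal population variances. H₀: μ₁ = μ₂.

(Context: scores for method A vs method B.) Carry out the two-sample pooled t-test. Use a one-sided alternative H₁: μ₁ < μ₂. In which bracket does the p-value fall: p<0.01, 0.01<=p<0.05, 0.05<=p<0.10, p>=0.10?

p-value bracket: 0.05<=p<0.10

x̄₁=58.143, s₁=6.598, n₁=21
x̄₂=61.444, s₂=5.151, n₂=9
s_p² = [20·6.598² + 8·5.151²]/28 = 38.6712
SE = √(s_p²·(1/21+1/9)) = 2.4776
t = (58.143−61.444)/2.4776 = -1.3326
df = 28
p-value (one-sided, H₁ less) = 0.09670
→ bracket: 0.05<=p<0.10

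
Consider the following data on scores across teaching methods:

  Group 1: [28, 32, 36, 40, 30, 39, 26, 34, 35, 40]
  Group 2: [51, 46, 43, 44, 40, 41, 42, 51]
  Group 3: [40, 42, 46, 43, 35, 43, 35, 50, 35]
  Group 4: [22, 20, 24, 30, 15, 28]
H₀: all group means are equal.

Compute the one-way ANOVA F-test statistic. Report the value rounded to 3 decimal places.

test statistic = 24.836

Group means [34.00, 44.75, 41.00, 23.17], grand mean 36.545
SSB = Σnᵢ(x̄ᵢ−x̄)² = 1855.848; SSW = ΣΣ(x−x̄ᵢ)² = 722.333
MSB = 1855.848/3 = 618.6162; MSW = 722.333/29 = 24.9080
F = MSB/MSW = 24.8360
df = (3, 29)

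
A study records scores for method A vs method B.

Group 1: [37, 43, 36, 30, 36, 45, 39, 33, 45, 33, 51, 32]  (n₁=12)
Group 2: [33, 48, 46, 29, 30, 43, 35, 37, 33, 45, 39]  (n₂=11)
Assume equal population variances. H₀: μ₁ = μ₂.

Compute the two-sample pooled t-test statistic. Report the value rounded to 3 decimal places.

x̄₁=38.333, s₁=6.401, n₁=12
x̄₂=38.000, s₂=6.663, n₂=11
s_p² = [11·6.401² + 10·6.663²]/21 = 42.6032
SE = √(s_p²·(1/12+1/11)) = 2.7246
t = (38.333−38.000)/2.7246 = 0.1223
df = 21

test statistic = 0.122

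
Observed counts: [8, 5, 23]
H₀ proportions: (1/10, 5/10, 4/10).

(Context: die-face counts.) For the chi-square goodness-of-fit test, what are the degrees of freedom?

degrees of freedom = 2

df = k − 1 = 3 − 1 = 2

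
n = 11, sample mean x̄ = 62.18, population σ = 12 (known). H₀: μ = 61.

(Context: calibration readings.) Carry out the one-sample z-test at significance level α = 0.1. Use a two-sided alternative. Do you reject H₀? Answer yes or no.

SE = σ/√n = 12/√11 = 3.6181
z = (x̄−μ₀)/SE = (62.18−61)/3.6181 = 0.3261
p-value (two-sided) = 0.74432
At α=0.1: p ≥ α → fail to reject H₀

reject H₀: no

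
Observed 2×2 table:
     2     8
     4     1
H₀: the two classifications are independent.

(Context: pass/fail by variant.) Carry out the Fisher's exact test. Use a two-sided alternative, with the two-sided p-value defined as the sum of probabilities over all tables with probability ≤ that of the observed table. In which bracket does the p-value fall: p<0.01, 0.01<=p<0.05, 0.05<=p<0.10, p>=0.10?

p-value bracket: 0.05<=p<0.10

Margins: r₁=10, r₂=5, c₁=6, c₂=9, n=15
p_obs = C(10,2)·C(5,4)/C(15,6); sum pmf over tables with pmf ≤ p_obs
p-value (two-sided) = 0.08891
→ bracket: 0.05<=p<0.10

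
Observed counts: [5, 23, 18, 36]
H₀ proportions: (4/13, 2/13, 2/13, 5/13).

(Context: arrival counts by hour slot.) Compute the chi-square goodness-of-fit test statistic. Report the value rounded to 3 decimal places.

test statistic = 27.699

n = 82; E_i = n·p_i = [25.23, 12.62, 12.62, 31.54]
χ² = (5−25.23)²/25.23 + (23−12.62)²/12.62 + (18−12.62)²/12.62 + (36−31.54)²/31.54 = 27.6994
df = 3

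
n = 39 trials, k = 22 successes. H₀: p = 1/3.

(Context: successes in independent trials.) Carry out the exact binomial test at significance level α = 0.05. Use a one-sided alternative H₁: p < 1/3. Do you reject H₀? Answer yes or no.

reject H₀: no

Exact binomial: n=39, k=22, p₀=1/3=0.3333
P(X≤22) from Σ C(n,i)·p₀^i·(1−p₀)^(n−i)
p-value (one-sided, H₁ less) = 0.99910
At α=0.05: p ≥ α → fail to reject H₀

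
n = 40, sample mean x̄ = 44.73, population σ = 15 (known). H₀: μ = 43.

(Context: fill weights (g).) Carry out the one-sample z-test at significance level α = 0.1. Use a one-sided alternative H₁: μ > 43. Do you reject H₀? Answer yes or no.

reject H₀: no

SE = σ/√n = 15/√40 = 2.3717
z = (x̄−μ₀)/SE = (44.73−43)/2.3717 = 0.7294
p-value (one-sided, H₁ greater) = 0.23287
At α=0.1: p ≥ α → fail to reject H₀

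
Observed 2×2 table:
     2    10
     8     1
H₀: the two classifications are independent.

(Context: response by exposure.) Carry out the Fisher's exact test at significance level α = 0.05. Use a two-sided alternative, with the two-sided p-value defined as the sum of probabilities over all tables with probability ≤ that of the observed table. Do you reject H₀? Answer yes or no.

Margins: r₁=12, r₂=9, c₁=10, c₂=11, n=21
p_obs = C(12,2)·C(9,8)/C(21,10); sum pmf over tables with pmf ≤ p_obs
p-value (two-sided) = 0.00191
At α=0.05: p < α → reject H₀

reject H₀: yes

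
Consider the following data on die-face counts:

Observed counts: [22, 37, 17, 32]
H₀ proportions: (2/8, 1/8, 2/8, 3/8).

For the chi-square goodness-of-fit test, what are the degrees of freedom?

df = k − 1 = 4 − 1 = 3

degrees of freedom = 3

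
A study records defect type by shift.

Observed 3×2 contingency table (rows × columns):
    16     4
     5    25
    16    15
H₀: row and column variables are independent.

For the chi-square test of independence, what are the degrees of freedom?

df = (r−1)(c−1) = (3−1)·(2−1) = 2

degrees of freedom = 2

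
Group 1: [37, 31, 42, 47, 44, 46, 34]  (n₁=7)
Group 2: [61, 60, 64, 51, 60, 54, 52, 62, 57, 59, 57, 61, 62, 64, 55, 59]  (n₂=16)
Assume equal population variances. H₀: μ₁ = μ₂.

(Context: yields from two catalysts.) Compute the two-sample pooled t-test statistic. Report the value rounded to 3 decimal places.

test statistic = -8.634

x̄₁=40.143, s₁=6.203, n₁=7
x̄₂=58.625, s₂=3.981, n₂=16
s_p² = [6·6.203² + 15·3.981²]/21 = 22.3146
SE = √(s_p²·(1/7+1/16)) = 2.1407
t = (40.143−58.625)/2.1407 = -8.6338
df = 21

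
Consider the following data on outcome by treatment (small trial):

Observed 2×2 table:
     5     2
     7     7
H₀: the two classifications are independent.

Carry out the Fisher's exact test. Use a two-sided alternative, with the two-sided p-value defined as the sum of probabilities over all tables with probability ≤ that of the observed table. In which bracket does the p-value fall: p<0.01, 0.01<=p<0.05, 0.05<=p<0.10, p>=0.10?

Margins: r₁=7, r₂=14, c₁=12, c₂=9, n=21
p_obs = C(7,5)·C(14,7)/C(21,12); sum pmf over tables with pmf ≤ p_obs
p-value (two-sided) = 0.64241
→ bracket: p>=0.10

p-value bracket: p>=0.10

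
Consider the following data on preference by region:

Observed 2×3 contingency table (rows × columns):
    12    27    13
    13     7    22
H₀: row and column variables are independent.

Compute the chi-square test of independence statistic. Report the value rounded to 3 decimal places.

test statistic = 13.205

Row totals [52, 42], col totals [25, 34, 35], n=94
χ² = (12−13.83)²/13.83 + (27−18.81)²/18.81 + (13−19.36)²/19.36 + (13−11.17)²/11.17 + (7−15.19)²/15.19 + (22−15.64)²/15.64 = 13.2046
df = 2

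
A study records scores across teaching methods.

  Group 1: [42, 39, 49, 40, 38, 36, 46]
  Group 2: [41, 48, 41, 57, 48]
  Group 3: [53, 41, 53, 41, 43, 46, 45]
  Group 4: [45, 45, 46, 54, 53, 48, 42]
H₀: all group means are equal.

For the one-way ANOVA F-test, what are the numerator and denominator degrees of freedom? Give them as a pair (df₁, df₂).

degrees of freedom = [3, 22]

k = 4 groups, N = 26 total
df = (k−1, N−k) = (4−1, 26−4) = (3, 22)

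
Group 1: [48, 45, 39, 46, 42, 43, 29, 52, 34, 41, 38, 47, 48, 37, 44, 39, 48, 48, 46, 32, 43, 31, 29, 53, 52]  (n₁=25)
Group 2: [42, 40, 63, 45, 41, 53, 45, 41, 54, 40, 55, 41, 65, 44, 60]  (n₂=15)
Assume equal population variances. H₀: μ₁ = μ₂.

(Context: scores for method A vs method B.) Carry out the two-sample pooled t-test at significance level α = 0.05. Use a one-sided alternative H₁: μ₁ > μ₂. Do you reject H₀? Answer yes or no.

x̄₁=42.160, s₁=7.128, n₁=25
x̄₂=48.600, s₂=8.895, n₂=15
s_p² = [24·7.128² + 14·8.895²]/38 = 61.2358
SE = √(s_p²·(1/25+1/15)) = 2.5557
t = (42.160−48.600)/2.5557 = -2.5198
df = 38
p-value (one-sided, H₁ greater) = 0.99197
At α=0.05: p ≥ α → fail to reject H₀

reject H₀: no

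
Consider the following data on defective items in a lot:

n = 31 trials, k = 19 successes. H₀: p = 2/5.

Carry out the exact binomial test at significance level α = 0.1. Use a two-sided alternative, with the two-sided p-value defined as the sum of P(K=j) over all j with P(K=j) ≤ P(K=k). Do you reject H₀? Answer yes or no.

Exact binomial: n=31, k=19, p₀=2/5=0.4000
P(X=j) = C(n,j)·p₀^j·(1−p₀)^(n−j); p = Σ P(X=j) over j with P(X=j) ≤ P(X=19)
p-value (two-sided) = 0.01748
At α=0.1: p < α → reject H₀

reject H₀: yes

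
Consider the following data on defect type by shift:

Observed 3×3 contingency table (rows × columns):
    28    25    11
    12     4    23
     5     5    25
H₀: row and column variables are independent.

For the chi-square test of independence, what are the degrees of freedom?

df = (r−1)(c−1) = (3−1)·(3−1) = 4

degrees of freedom = 4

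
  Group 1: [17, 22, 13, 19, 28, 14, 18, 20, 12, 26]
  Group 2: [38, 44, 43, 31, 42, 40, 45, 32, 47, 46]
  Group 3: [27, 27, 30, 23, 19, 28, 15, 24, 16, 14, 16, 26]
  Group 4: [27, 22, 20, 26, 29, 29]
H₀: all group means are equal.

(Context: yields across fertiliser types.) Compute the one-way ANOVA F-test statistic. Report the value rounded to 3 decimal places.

test statistic = 33.395

Group means [18.90, 40.80, 22.08, 25.50], grand mean 26.711
SSB = Σnᵢ(x̄ᵢ−x̄)² = 2860.899; SSW = ΣΣ(x−x̄ᵢ)² = 970.917
MSB = 2860.899/3 = 953.6330; MSW = 970.917/34 = 28.5564
F = MSB/MSW = 33.3948
df = (3, 34)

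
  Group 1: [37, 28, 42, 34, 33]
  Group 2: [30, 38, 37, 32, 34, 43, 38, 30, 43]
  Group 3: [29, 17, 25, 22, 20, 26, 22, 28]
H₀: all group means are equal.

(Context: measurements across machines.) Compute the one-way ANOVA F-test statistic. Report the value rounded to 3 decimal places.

Group means [34.80, 36.11, 23.62], grand mean 31.273
SSB = Σnᵢ(x̄ᵢ−x̄)² = 740.800; SSW = ΣΣ(x−x̄ᵢ)² = 423.564
MSB = 740.800/2 = 370.3999; MSW = 423.564/19 = 22.2928
F = MSB/MSW = 16.6152
df = (2, 19)

test statistic = 16.615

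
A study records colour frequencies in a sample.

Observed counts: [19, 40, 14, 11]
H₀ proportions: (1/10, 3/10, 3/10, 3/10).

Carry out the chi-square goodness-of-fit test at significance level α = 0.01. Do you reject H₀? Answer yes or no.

reject H₀: yes

n = 84; E_i = n·p_i = [8.40, 25.20, 25.20, 25.20]
χ² = (19−8.40)²/8.40 + (40−25.20)²/25.20 + (14−25.20)²/25.20 + (11−25.20)²/25.20 = 35.0476
df = 3
p-value (upper-tail) = 0.00000
At α=0.01: p < α → reject H₀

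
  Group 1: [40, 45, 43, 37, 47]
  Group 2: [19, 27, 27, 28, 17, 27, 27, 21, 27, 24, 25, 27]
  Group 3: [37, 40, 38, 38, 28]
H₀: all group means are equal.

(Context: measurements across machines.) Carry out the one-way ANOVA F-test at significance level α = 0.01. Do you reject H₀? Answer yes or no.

Group means [42.40, 24.67, 36.20], grand mean 31.318
SSB = Σnᵢ(x̄ᵢ−x̄)² = 1264.106; SSW = ΣΣ(x−x̄ᵢ)² = 300.667
MSB = 1264.106/2 = 632.0530; MSW = 300.667/19 = 15.8246
F = MSB/MSW = 39.9413
df = (2, 19)
p-value (upper-tail) = 0.00000
At α=0.01: p < α → reject H₀

reject H₀: yes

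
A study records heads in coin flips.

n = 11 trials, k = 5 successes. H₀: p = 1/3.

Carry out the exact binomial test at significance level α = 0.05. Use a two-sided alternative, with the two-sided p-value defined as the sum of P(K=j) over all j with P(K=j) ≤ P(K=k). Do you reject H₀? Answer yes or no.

reject H₀: no

Exact binomial: n=11, k=5, p₀=1/3=0.3333
P(X=j) = C(n,j)·p₀^j·(1−p₀)^(n−j); p = Σ P(X=j) over j with P(X=j) ≤ P(X=5)
p-value (two-sided) = 0.52311
At α=0.05: p ≥ α → fail to reject H₀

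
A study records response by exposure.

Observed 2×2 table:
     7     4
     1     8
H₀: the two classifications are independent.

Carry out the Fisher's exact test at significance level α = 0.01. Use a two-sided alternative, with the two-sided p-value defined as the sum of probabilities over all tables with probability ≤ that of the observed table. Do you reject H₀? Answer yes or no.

reject H₀: no

Margins: r₁=11, r₂=9, c₁=8, c₂=12, n=20
p_obs = C(11,7)·C(9,1)/C(20,8); sum pmf over tables with pmf ≤ p_obs
p-value (two-sided) = 0.02810
At α=0.01: p ≥ α → fail to reject H₀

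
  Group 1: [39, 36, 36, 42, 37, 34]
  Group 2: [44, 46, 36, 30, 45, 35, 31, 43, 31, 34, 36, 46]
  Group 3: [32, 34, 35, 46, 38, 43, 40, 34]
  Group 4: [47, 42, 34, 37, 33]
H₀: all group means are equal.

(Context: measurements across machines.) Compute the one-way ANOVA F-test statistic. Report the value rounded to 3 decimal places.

test statistic = 0.057

Group means [37.33, 38.08, 37.75, 38.60], grand mean 37.935
SSB = Σnᵢ(x̄ᵢ−x̄)² = 4.921; SSW = ΣΣ(x−x̄ᵢ)² = 778.950
MSB = 4.921/3 = 1.6403; MSW = 778.950/27 = 28.8500
F = MSB/MSW = 0.0569
df = (3, 27)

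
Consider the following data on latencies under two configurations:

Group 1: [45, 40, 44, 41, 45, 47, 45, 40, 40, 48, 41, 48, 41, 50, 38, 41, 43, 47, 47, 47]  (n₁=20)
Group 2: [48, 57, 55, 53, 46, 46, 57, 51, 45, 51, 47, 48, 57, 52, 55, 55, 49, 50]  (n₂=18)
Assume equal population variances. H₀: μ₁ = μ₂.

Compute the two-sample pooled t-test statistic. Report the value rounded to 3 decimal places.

test statistic = -5.971

x̄₁=43.900, s₁=3.463, n₁=20
x̄₂=51.222, s₂=4.095, n₂=18
s_p² = [19·3.463² + 17·4.095²]/36 = 14.2475
SE = √(s_p²·(1/20+1/18)) = 1.2263
t = (43.900−51.222)/1.2263 = -5.9708
df = 36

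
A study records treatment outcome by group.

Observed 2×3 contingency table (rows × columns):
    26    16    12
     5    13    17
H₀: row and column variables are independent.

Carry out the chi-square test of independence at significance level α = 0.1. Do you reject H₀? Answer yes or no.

reject H₀: yes

Row totals [54, 35], col totals [31, 29, 29], n=89
χ² = (26−18.81)²/18.81 + (16−17.60)²/17.60 + (12−17.60)²/17.60 + (5−12.19)²/12.19 + (13−11.40)²/11.40 + (17−11.40)²/11.40 = 11.8836
df = 2
p-value (upper-tail) = 0.00263
At α=0.1: p < α → reject H₀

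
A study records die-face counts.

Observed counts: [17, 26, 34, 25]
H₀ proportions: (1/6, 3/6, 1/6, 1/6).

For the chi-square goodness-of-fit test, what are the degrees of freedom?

degrees of freedom = 3

df = k − 1 = 4 − 1 = 3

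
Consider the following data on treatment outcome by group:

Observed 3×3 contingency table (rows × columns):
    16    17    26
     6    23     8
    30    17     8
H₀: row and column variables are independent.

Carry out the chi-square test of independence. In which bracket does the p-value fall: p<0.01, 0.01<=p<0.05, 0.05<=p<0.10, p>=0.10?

Row totals [59, 37, 55], col totals [52, 57, 42], n=151
χ² = (16−20.32)²/20.32 + (17−22.27)²/22.27 + (26−16.41)²/16.41 + (6−12.74)²/12.74 + (23−13.97)²/13.97 + (8−10.29)²/10.29 + (30−18.94)²/18.94 + (17−20.76)²/20.76 + (8−15.30)²/15.30 = 28.3093
df = 4
p-value (upper-tail) = 0.00001
→ bracket: p<0.01

p-value bracket: p<0.01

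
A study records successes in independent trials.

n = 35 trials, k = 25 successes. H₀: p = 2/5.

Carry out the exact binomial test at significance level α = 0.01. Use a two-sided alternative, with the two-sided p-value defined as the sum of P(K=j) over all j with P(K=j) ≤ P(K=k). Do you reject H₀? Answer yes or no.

reject H₀: yes

Exact binomial: n=35, k=25, p₀=2/5=0.4000
P(X=j) = C(n,j)·p₀^j·(1−p₀)^(n−j); p = Σ P(X=j) over j with P(X=j) ≤ P(X=25)
p-value (two-sided) = 0.00020
At α=0.01: p < α → reject H₀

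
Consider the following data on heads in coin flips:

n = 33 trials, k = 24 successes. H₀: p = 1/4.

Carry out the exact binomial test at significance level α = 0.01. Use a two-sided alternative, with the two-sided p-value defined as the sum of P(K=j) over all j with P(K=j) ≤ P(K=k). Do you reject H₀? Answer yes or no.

Exact binomial: n=33, k=24, p₀=1/4=0.2500
P(X=j) = C(n,j)·p₀^j·(1−p₀)^(n−j); p = Σ P(X=j) over j with P(X=j) ≤ P(X=24)
p-value (two-sided) = 0.00000
At α=0.01: p < α → reject H₀

reject H₀: yes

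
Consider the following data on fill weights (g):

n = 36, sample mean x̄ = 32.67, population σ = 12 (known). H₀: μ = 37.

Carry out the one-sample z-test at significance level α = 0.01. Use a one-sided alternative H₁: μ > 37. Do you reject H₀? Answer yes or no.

SE = σ/√n = 12/√36 = 2.0000
z = (x̄−μ₀)/SE = (32.67−37)/2.0000 = -2.1650
p-value (one-sided, H₁ greater) = 0.98481
At α=0.01: p ≥ α → fail to reject H₀

reject H₀: no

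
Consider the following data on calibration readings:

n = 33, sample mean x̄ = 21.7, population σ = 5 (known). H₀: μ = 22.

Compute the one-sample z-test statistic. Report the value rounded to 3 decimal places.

test statistic = -0.345

SE = σ/√n = 5/√33 = 0.8704
z = (x̄−μ₀)/SE = (21.7−22)/0.8704 = -0.3447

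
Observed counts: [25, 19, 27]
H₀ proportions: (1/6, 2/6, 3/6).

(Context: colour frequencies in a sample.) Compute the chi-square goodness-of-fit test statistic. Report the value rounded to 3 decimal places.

test statistic = 17.606

n = 71; E_i = n·p_i = [11.83, 23.67, 35.50]
χ² = (25−11.83)²/11.83 + (19−23.67)²/23.67 + (27−35.50)²/35.50 = 17.6056
df = 2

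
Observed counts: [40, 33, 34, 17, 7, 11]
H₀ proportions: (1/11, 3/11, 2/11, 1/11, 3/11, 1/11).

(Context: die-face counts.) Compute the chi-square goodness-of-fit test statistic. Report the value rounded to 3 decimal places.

n = 142; E_i = n·p_i = [12.91, 38.73, 25.82, 12.91, 38.73, 12.91]
χ² = (40−12.91)²/12.91 + (33−38.73)²/38.73 + (34−25.82)²/25.82 + (17−12.91)²/12.91 + (7−38.73)²/38.73 + (11−12.91)²/12.91 = 87.8638
df = 5

test statistic = 87.864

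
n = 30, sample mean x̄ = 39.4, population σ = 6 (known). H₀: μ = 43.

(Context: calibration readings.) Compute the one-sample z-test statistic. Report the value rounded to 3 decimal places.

SE = σ/√n = 6/√30 = 1.0954
z = (x̄−μ₀)/SE = (39.4−43)/1.0954 = -3.2863

test statistic = -3.286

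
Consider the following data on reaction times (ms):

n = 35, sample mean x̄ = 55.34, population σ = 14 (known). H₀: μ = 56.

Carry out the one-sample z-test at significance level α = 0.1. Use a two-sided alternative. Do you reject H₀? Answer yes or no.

SE = σ/√n = 14/√35 = 2.3664
z = (x̄−μ₀)/SE = (55.34−56)/2.3664 = -0.2789
p-value (two-sided) = 0.78032
At α=0.1: p ≥ α → fail to reject H₀

reject H₀: no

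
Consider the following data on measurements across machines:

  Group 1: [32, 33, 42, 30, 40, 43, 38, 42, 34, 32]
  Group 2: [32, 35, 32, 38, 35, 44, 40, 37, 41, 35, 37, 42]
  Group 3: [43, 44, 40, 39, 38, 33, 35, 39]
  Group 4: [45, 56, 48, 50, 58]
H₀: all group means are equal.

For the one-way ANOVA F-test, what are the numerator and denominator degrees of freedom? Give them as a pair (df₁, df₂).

degrees of freedom = [3, 31]

k = 4 groups, N = 35 total
df = (k−1, N−k) = (4−1, 35−4) = (3, 31)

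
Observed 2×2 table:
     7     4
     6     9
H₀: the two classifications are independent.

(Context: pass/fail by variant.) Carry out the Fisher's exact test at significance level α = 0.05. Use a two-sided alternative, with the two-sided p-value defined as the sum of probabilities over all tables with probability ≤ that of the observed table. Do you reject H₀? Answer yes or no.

Margins: r₁=11, r₂=15, c₁=13, c₂=13, n=26
p_obs = C(11,7)·C(15,6)/C(26,13); sum pmf over tables with pmf ≤ p_obs
p-value (two-sided) = 0.42831
At α=0.05: p ≥ α → fail to reject H₀

reject H₀: no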